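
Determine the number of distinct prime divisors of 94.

2

94 = 2 · 47
94 = 2 · 47, which has 2 distinct prime factors.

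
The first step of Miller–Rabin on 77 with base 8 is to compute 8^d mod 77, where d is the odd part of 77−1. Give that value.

29

77 − 1 = 76 = 2^2 · 19, so d = 19.
8^1 ≡ 8 (mod 77)
8^2 ≡ 8^2 = 64 ≡ 64 (mod 77)
8^4 ≡ 64^2 = 4096 ≡ 15 (mod 77)
8^8 ≡ 15^2 = 225 ≡ 71 (mod 77)
8^16 ≡ 71^2 = 5041 ≡ 36 (mod 77)
19 = 16 + 2 + 1 in binary powers of 2.
So 8^19 ≡ 36 · 64 · 8 ≡ 29 (mod 77).
Squaring chain: 29 → 71; never reaches −1, so base 8 is a Miller–Rabin witness that 77 is composite.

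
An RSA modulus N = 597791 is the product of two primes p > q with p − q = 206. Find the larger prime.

Since p = q + 206, we have 597791 = q(q + 206), so q² + 206q − 597791 = 0.
Discriminant: 206² + 4·597791 = 42436 + 2391164 = 2433600; √2433600 = 1560.
q = (−206 + 1560)/2 = 677, and p = q + 206 = 883.
Check: 677 · 883 = 597791.

883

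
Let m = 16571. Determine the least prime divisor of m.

73

16571 is odd.
Digit sum 20, not divisible by 3.
Ends in 1: not divisible by 5.
7: 16571 = 7·2367 + 2
11: 16571 = 11·1506 + 5
13: 16571 = 13·1274 + 9
17: 16571 = 17·974 + 13
19: 16571 = 19·872 + 3
23: 16571 = 23·720 + 11
29: 16571 = 29·571 + 12
31: 16571 = 31·534 + 17
37: 16571 = 37·447 + 32
41: 16571 = 41·404 + 7
43: 16571 = 43·385 + 16
47: 16571 = 47·352 + 27
53: 16571 = 53·312 + 35
59: 16571 = 59·280 + 51
61: 16571 = 61·271 + 40
67: 16571 = 67·247 + 22
71: 16571 = 71·233 + 28
73: 16571 = 73·227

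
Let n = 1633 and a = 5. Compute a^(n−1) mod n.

5^1 ≡ 5 (mod 1633)
5^2 ≡ 5^2 = 25 ≡ 25 (mod 1633)
5^4 ≡ 25^2 = 625 ≡ 625 (mod 1633)
5^8 ≡ 625^2 = 390625 ≡ 338 (mod 1633)
5^16 ≡ 338^2 = 114244 ≡ 1567 (mod 1633)
5^32 ≡ 1567^2 = 2455489 ≡ 1090 (mod 1633)
5^64 ≡ 1090^2 = 1188100 ≡ 909 (mod 1633)
5^128 ≡ 909^2 = 826281 ≡ 1616 (mod 1633)
5^256 ≡ 1616^2 = 2611456 ≡ 289 (mod 1633)
5^512 ≡ 289^2 = 83521 ≡ 238 (mod 1633)
5^1024 ≡ 238^2 = 56644 ≡ 1122 (mod 1633)
1632 = 1024 + 512 + 64 + 32 in binary powers of 2.
So 5^1632 ≡ 1122 · 238 · 909 · 1090 ≡ 96 (mod 1633).
Since 96 ≠ 1, base 5 is a Fermat witness: 1633 is composite.

96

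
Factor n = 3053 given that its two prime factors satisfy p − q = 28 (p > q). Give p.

Since p = q + 28, we have 3053 = q(q + 28), so q² + 28q − 3053 = 0.
Discriminant: 28² + 4·3053 = 784 + 12212 = 12996; √12996 = 114.
q = (−28 + 114)/2 = 43, and p = q + 28 = 71.
Check: 43 · 71 = 3053.

71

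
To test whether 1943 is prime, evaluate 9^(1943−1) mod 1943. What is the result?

9^1 ≡ 9 (mod 1943)
9^2 ≡ 9^2 = 81 ≡ 81 (mod 1943)
9^4 ≡ 81^2 = 6561 ≡ 732 (mod 1943)
9^8 ≡ 732^2 = 535824 ≡ 1499 (mod 1943)
9^16 ≡ 1499^2 = 2247001 ≡ 893 (mod 1943)
9^32 ≡ 893^2 = 797449 ≡ 819 (mod 1943)
9^64 ≡ 819^2 = 670761 ≡ 426 (mod 1943)
9^128 ≡ 426^2 = 181476 ≡ 777 (mod 1943)
9^256 ≡ 777^2 = 603729 ≡ 1399 (mod 1943)
9^512 ≡ 1399^2 = 1957201 ≡ 600 (mod 1943)
9^1024 ≡ 600^2 = 360000 ≡ 545 (mod 1943)
1942 = 1024 + 512 + 256 + 128 + 16 + 4 + 2 in binary powers of 2.
So 9^1942 ≡ 545 · 600 · 1399 · 777 · 893 · 732 · 81 ≡ 1069 (mod 1943).
Since 1069 ≠ 1, base 9 is a Fermat witness: 1943 is composite.

1069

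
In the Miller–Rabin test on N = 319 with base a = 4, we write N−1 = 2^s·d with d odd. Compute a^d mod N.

319 − 1 = 318 = 2^1 · 159, so d = 159.
4^1 ≡ 4 (mod 319)
4^2 ≡ 4^2 = 16 ≡ 16 (mod 319)
4^4 ≡ 16^2 = 256 ≡ 256 (mod 319)
4^8 ≡ 256^2 = 65536 ≡ 141 (mod 319)
4^16 ≡ 141^2 = 19881 ≡ 103 (mod 319)
4^32 ≡ 103^2 = 10609 ≡ 82 (mod 319)
4^64 ≡ 82^2 = 6724 ≡ 25 (mod 319)
4^128 ≡ 25^2 = 625 ≡ 306 (mod 319)
159 = 128 + 16 + 8 + 4 + 2 + 1 in binary powers of 2.
So 4^159 ≡ 306 · 103 · 141 · 256 · 16 · 4 ≡ 212 (mod 319).
Squaring chain: 212; never reaches −1, so base 4 is a Miller–Rabin witness that 319 is composite.

212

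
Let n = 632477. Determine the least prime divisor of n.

632477 is odd.
Digit sum 29, not divisible by 3.
Ends in 7: not divisible by 5.
7: 632477 = 7·90353 + 6
11: 632477 = 11·57497 + 10
13: 632477 = 13·48652 + 1
17: 632477 = 17·37204 + 9
19: 632477 = 19·33288 + 5
23: 632477 = 23·27499

23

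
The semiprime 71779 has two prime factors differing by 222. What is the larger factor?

401

Since p = q + 222, we have 71779 = q(q + 222), so q² + 222q − 71779 = 0.
Discriminant: 222² + 4·71779 = 49284 + 287116 = 336400; √336400 = 580.
q = (−222 + 580)/2 = 179, and p = q + 222 = 401.
Check: 179 · 401 = 71779.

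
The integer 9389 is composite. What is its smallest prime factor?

9389 is odd.
Digit sum 29, not divisible by 3.
Ends in 9: not divisible by 5.
7: 9389 = 7·1341 + 2
11: 9389 = 11·853 + 6
13: 9389 = 13·722 + 3
17: 9389 = 17·552 + 5
19: 9389 = 19·494 + 3
23: 9389 = 23·408 + 5
29: 9389 = 29·323 + 22
31: 9389 = 31·302 + 27
37: 9389 = 37·253 + 28
41: 9389 = 41·229

41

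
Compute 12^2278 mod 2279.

12^1 ≡ 12 (mod 2279)
12^2 ≡ 12^2 = 144 ≡ 144 (mod 2279)
12^4 ≡ 144^2 = 20736 ≡ 225 (mod 2279)
12^8 ≡ 225^2 = 50625 ≡ 487 (mod 2279)
12^16 ≡ 487^2 = 237169 ≡ 153 (mod 2279)
12^32 ≡ 153^2 = 23409 ≡ 619 (mod 2279)
12^64 ≡ 619^2 = 383161 ≡ 289 (mod 2279)
12^128 ≡ 289^2 = 83521 ≡ 1477 (mod 2279)
12^256 ≡ 1477^2 = 2181529 ≡ 526 (mod 2279)
12^512 ≡ 526^2 = 276676 ≡ 917 (mod 2279)
12^1024 ≡ 917^2 = 840889 ≡ 2217 (mod 2279)
12^2048 ≡ 2217^2 = 4915089 ≡ 1565 (mod 2279)
2278 = 2048 + 128 + 64 + 32 + 4 + 2 in binary powers of 2.
So 12^2278 ≡ 1565 · 1477 · 289 · 619 · 225 · 144 ≡ 1543 (mod 2279).
Since 1543 ≠ 1, base 12 is a Fermat witness: 2279 is composite.

1543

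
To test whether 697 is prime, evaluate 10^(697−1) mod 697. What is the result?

10^1 ≡ 10 (mod 697)
10^2 ≡ 10^2 = 100 ≡ 100 (mod 697)
10^4 ≡ 100^2 = 10000 ≡ 242 (mod 697)
10^8 ≡ 242^2 = 58564 ≡ 16 (mod 697)
10^16 ≡ 16^2 = 256 ≡ 256 (mod 697)
10^32 ≡ 256^2 = 65536 ≡ 18 (mod 697)
10^64 ≡ 18^2 = 324 ≡ 324 (mod 697)
10^128 ≡ 324^2 = 104976 ≡ 426 (mod 697)
10^256 ≡ 426^2 = 181476 ≡ 256 (mod 697)
10^512 ≡ 256^2 = 65536 ≡ 18 (mod 697)
696 = 512 + 128 + 32 + 16 + 8 in binary powers of 2.
So 10^696 ≡ 18 · 426 · 18 · 256 · 16 ≡ 543 (mod 697).
Since 543 ≠ 1, base 10 is a Fermat witness: 697 is composite.

543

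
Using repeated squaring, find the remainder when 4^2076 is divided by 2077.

1027

4^1 ≡ 4 (mod 2077)
4^2 ≡ 4^2 = 16 ≡ 16 (mod 2077)
4^4 ≡ 16^2 = 256 ≡ 256 (mod 2077)
4^8 ≡ 256^2 = 65536 ≡ 1149 (mod 2077)
4^16 ≡ 1149^2 = 1320201 ≡ 1306 (mod 2077)
4^32 ≡ 1306^2 = 1705636 ≡ 419 (mod 2077)
4^64 ≡ 419^2 = 175561 ≡ 1093 (mod 2077)
4^128 ≡ 1093^2 = 1194649 ≡ 374 (mod 2077)
4^256 ≡ 374^2 = 139876 ≡ 717 (mod 2077)
4^512 ≡ 717^2 = 514089 ≡ 1070 (mod 2077)
4^1024 ≡ 1070^2 = 1144900 ≡ 473 (mod 2077)
4^2048 ≡ 473^2 = 223729 ≡ 1490 (mod 2077)
2076 = 2048 + 16 + 8 + 4 in binary powers of 2.
So 4^2076 ≡ 1490 · 1306 · 1149 · 256 ≡ 1027 (mod 2077).
Since 1027 ≠ 1, base 4 is a Fermat witness: 2077 is composite.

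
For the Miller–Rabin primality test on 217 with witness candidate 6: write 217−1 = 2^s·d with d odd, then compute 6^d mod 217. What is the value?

216

217 − 1 = 216 = 2^3 · 27, so d = 27.
6^1 ≡ 6 (mod 217)
6^2 ≡ 6^2 = 36 ≡ 36 (mod 217)
6^4 ≡ 36^2 = 1296 ≡ 211 (mod 217)
6^8 ≡ 211^2 = 44521 ≡ 36 (mod 217)
6^16 ≡ 36^2 = 1296 ≡ 211 (mod 217)
27 = 16 + 8 + 2 + 1 in binary powers of 2.
So 6^27 ≡ 211 · 36 · 36 · 6 ≡ 216 (mod 217).
Since 6^d ≡ 216 (mod 217), base 6 does not prove 217 composite.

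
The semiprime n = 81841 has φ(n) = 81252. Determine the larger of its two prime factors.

φ(n) = (p−1)(q−1) = n − (p+q) + 1, so p + q = 81841 − 81252 + 1 = 590.
p and q are the roots of t² − 590t + 81841 = 0.
Discriminant: 590² − 4·81841 = 348100 − 327364 = 20736; √20736 = 144.
q = (590 − 144)/2 = 223, p = (590 + 144)/2 = 367.
Check: 223 · 367 = 81841.

367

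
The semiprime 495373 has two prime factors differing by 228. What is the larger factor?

Since p = q + 228, we have 495373 = q(q + 228), so q² + 228q − 495373 = 0.
Discriminant: 228² + 4·495373 = 51984 + 1981492 = 2033476; √2033476 = 1426.
q = (−228 + 1426)/2 = 599, and p = q + 228 = 827.
Check: 599 · 827 = 495373.

827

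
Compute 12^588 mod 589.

39

12^1 ≡ 12 (mod 589)
12^2 ≡ 12^2 = 144 ≡ 144 (mod 589)
12^4 ≡ 144^2 = 20736 ≡ 121 (mod 589)
12^8 ≡ 121^2 = 14641 ≡ 505 (mod 589)
12^16 ≡ 505^2 = 255025 ≡ 577 (mod 589)
12^32 ≡ 577^2 = 332929 ≡ 144 (mod 589)
12^64 ≡ 144^2 = 20736 ≡ 121 (mod 589)
12^128 ≡ 121^2 = 14641 ≡ 505 (mod 589)
12^256 ≡ 505^2 = 255025 ≡ 577 (mod 589)
12^512 ≡ 577^2 = 332929 ≡ 144 (mod 589)
588 = 512 + 64 + 8 + 4 in binary powers of 2.
So 12^588 ≡ 144 · 121 · 505 · 121 ≡ 39 (mod 589).
Since 39 ≠ 1, base 12 is a Fermat witness: 589 is composite.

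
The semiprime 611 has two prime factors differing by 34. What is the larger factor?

47

Since p = q + 34, we have 611 = q(q + 34), so q² + 34q − 611 = 0.
Discriminant: 34² + 4·611 = 1156 + 2444 = 3600; √3600 = 60.
q = (−34 + 60)/2 = 13, and p = q + 34 = 47.
Check: 13 · 47 = 611.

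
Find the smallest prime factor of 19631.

67

19631 is odd.
Digit sum 20, not divisible by 3.
Ends in 1: not divisible by 5.
7: 19631 = 7·2804 + 3
11: 19631 = 11·1784 + 7
13: 19631 = 13·1510 + 1
17: 19631 = 17·1154 + 13
19: 19631 = 19·1033 + 4
23: 19631 = 23·853 + 12
29: 19631 = 29·676 + 27
31: 19631 = 31·633 + 8
37: 19631 = 37·530 + 21
41: 19631 = 41·478 + 33
43: 19631 = 43·456 + 23
47: 19631 = 47·417 + 32
53: 19631 = 53·370 + 21
59: 19631 = 59·332 + 43
61: 19631 = 61·321 + 50
67: 19631 = 67·293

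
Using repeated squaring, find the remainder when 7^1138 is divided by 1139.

7^1 ≡ 7 (mod 1139)
7^2 ≡ 7^2 = 49 ≡ 49 (mod 1139)
7^4 ≡ 49^2 = 2401 ≡ 123 (mod 1139)
7^8 ≡ 123^2 = 15129 ≡ 322 (mod 1139)
7^16 ≡ 322^2 = 103684 ≡ 35 (mod 1139)
7^32 ≡ 35^2 = 1225 ≡ 86 (mod 1139)
7^64 ≡ 86^2 = 7396 ≡ 562 (mod 1139)
7^128 ≡ 562^2 = 315844 ≡ 341 (mod 1139)
7^256 ≡ 341^2 = 116281 ≡ 103 (mod 1139)
7^512 ≡ 103^2 = 10609 ≡ 358 (mod 1139)
7^1024 ≡ 358^2 = 128164 ≡ 596 (mod 1139)
1138 = 1024 + 64 + 32 + 16 + 2 in binary powers of 2.
So 7^1138 ≡ 596 · 562 · 86 · 35 · 49 ≡ 236 (mod 1139).
Since 236 ≠ 1, base 7 is a Fermat witness: 1139 is composite.

236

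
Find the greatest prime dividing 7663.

7663 = 79 · 97
97 is prime.
So 7663 = 79 · 97; the largest prime factor is 97.

97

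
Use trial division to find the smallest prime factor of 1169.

1169 is odd.
Digit sum 17, not divisible by 3.
Ends in 9: not divisible by 5.
7: 1169 = 7·167

7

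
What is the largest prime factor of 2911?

71

2911 = 41 · 71
71 is prime.
So 2911 = 41 · 71; the largest prime factor is 71.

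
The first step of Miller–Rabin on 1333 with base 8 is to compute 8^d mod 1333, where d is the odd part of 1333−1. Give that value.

1333 − 1 = 1332 = 2^2 · 333, so d = 333.
8^1 ≡ 8 (mod 1333)
8^2 ≡ 8^2 = 64 ≡ 64 (mod 1333)
8^4 ≡ 64^2 = 4096 ≡ 97 (mod 1333)
8^8 ≡ 97^2 = 9409 ≡ 78 (mod 1333)
8^16 ≡ 78^2 = 6084 ≡ 752 (mod 1333)
8^32 ≡ 752^2 = 565504 ≡ 312 (mod 1333)
8^64 ≡ 312^2 = 97344 ≡ 35 (mod 1333)
8^128 ≡ 35^2 = 1225 ≡ 1225 (mod 1333)
8^256 ≡ 1225^2 = 1500625 ≡ 1000 (mod 1333)
333 = 256 + 64 + 8 + 4 + 1 in binary powers of 2.
So 8^333 ≡ 1000 · 35 · 78 · 97 · 8 ≡ 419 (mod 1333).
Squaring chain: 419 → 938; never reaches −1, so base 8 is a Miller–Rabin witness that 1333 is composite.

419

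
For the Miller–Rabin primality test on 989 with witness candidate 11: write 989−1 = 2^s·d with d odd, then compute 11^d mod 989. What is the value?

465

989 − 1 = 988 = 2^2 · 247, so d = 247.
11^1 ≡ 11 (mod 989)
11^2 ≡ 11^2 = 121 ≡ 121 (mod 989)
11^4 ≡ 121^2 = 14641 ≡ 795 (mod 989)
11^8 ≡ 795^2 = 632025 ≡ 54 (mod 989)
11^16 ≡ 54^2 = 2916 ≡ 938 (mod 989)
11^32 ≡ 938^2 = 879844 ≡ 623 (mod 989)
11^64 ≡ 623^2 = 388129 ≡ 441 (mod 989)
11^128 ≡ 441^2 = 194481 ≡ 637 (mod 989)
247 = 128 + 64 + 32 + 16 + 4 + 2 + 1 in binary powers of 2.
So 11^247 ≡ 637 · 441 · 623 · 938 · 795 · 121 · 11 ≡ 465 (mod 989).
Squaring chain: 465 → 623; never reaches −1, so base 11 is a Miller–Rabin witness that 989 is composite.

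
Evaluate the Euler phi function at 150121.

Factor: 150121 = 23 · 61 · 107.
φ(150121) = (23−1) · (61−1) · (107−1) = 22 · 60 · 106 = 139920.

139920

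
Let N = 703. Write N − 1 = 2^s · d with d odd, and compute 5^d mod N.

703 − 1 = 702 = 2^1 · 351, so d = 351.
5^1 ≡ 5 (mod 703)
5^2 ≡ 5^2 = 25 ≡ 25 (mod 703)
5^4 ≡ 25^2 = 625 ≡ 625 (mod 703)
5^8 ≡ 625^2 = 390625 ≡ 460 (mod 703)
5^16 ≡ 460^2 = 211600 ≡ 700 (mod 703)
5^32 ≡ 700^2 = 490000 ≡ 9 (mod 703)
5^64 ≡ 9^2 = 81 ≡ 81 (mod 703)
5^128 ≡ 81^2 = 6561 ≡ 234 (mod 703)
5^256 ≡ 234^2 = 54756 ≡ 625 (mod 703)
351 = 256 + 64 + 16 + 8 + 4 + 2 + 1 in binary powers of 2.
So 5^351 ≡ 625 · 81 · 700 · 460 · 625 · 25 · 5 ≡ 438 (mod 703).
Squaring chain: 438; never reaches −1, so base 5 is a Miller–Rabin witness that 703 is composite.

438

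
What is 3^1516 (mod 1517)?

3^1 ≡ 3 (mod 1517)
3^2 ≡ 3^2 = 9 ≡ 9 (mod 1517)
3^4 ≡ 9^2 = 81 ≡ 81 (mod 1517)
3^8 ≡ 81^2 = 6561 ≡ 493 (mod 1517)
3^16 ≡ 493^2 = 243049 ≡ 329 (mod 1517)
3^32 ≡ 329^2 = 108241 ≡ 534 (mod 1517)
3^64 ≡ 534^2 = 285156 ≡ 1477 (mod 1517)
3^128 ≡ 1477^2 = 2181529 ≡ 83 (mod 1517)
3^256 ≡ 83^2 = 6889 ≡ 821 (mod 1517)
3^512 ≡ 821^2 = 674041 ≡ 493 (mod 1517)
3^1024 ≡ 493^2 = 243049 ≡ 329 (mod 1517)
1516 = 1024 + 256 + 128 + 64 + 32 + 8 + 4 in binary powers of 2.
So 3^1516 ≡ 329 · 821 · 83 · 1477 · 534 · 493 · 81 ≡ 81 (mod 1517).
Since 81 ≠ 1, base 3 is a Fermat witness: 1517 is composite.

81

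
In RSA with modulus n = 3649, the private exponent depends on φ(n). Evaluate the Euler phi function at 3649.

3520

Factor: 3649 = 41 · 89.
φ(3649) = (41−1) · (89−1) = 40 · 88 = 3520.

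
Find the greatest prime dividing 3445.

53

3445 = 5 · 689
689 = 13 · 53
53 is prime.
So 3445 = 5 · 13 · 53; the largest prime factor is 53.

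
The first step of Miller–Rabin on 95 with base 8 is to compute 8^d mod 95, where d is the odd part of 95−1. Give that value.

12

95 − 1 = 94 = 2^1 · 47, so d = 47.
8^1 ≡ 8 (mod 95)
8^2 ≡ 8^2 = 64 ≡ 64 (mod 95)
8^4 ≡ 64^2 = 4096 ≡ 11 (mod 95)
8^8 ≡ 11^2 = 121 ≡ 26 (mod 95)
8^16 ≡ 26^2 = 676 ≡ 11 (mod 95)
8^32 ≡ 11^2 = 121 ≡ 26 (mod 95)
47 = 32 + 8 + 4 + 2 + 1 in binary powers of 2.
So 8^47 ≡ 26 · 26 · 11 · 64 · 8 ≡ 12 (mod 95).
Squaring chain: 12; never reaches −1, so base 8 is a Miller–Rabin witness that 95 is composite.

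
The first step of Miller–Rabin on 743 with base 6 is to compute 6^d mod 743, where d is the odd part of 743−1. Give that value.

743 − 1 = 742 = 2^1 · 371, so d = 371.
6^1 ≡ 6 (mod 743)
6^2 ≡ 6^2 = 36 ≡ 36 (mod 743)
6^4 ≡ 36^2 = 1296 ≡ 553 (mod 743)
6^8 ≡ 553^2 = 305809 ≡ 436 (mod 743)
6^16 ≡ 436^2 = 190096 ≡ 631 (mod 743)
6^32 ≡ 631^2 = 398161 ≡ 656 (mod 743)
6^64 ≡ 656^2 = 430336 ≡ 139 (mod 743)
6^128 ≡ 139^2 = 19321 ≡ 3 (mod 743)
6^256 ≡ 3^2 = 9 ≡ 9 (mod 743)
371 = 256 + 64 + 32 + 16 + 2 + 1 in binary powers of 2.
So 6^371 ≡ 9 · 139 · 656 · 631 · 36 · 6 ≡ 1 (mod 743).
Since 6^d ≡ 1 (mod 743), base 6 does not prove 743 composite.

1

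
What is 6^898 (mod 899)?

645

6^1 ≡ 6 (mod 899)
6^2 ≡ 6^2 = 36 ≡ 36 (mod 899)
6^4 ≡ 36^2 = 1296 ≡ 397 (mod 899)
6^8 ≡ 397^2 = 157609 ≡ 284 (mod 899)
6^16 ≡ 284^2 = 80656 ≡ 645 (mod 899)
6^32 ≡ 645^2 = 416025 ≡ 687 (mod 899)
6^64 ≡ 687^2 = 471969 ≡ 893 (mod 899)
6^128 ≡ 893^2 = 797449 ≡ 36 (mod 899)
6^256 ≡ 36^2 = 1296 ≡ 397 (mod 899)
6^512 ≡ 397^2 = 157609 ≡ 284 (mod 899)
898 = 512 + 256 + 128 + 2 in binary powers of 2.
So 6^898 ≡ 284 · 397 · 36 · 36 ≡ 645 (mod 899).
Since 645 ≠ 1, base 6 is a Fermat witness: 899 is composite.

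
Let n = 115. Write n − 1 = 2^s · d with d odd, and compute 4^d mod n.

39

115 − 1 = 114 = 2^1 · 57, so d = 57.
4^1 ≡ 4 (mod 115)
4^2 ≡ 4^2 = 16 ≡ 16 (mod 115)
4^4 ≡ 16^2 = 256 ≡ 26 (mod 115)
4^8 ≡ 26^2 = 676 ≡ 101 (mod 115)
4^16 ≡ 101^2 = 10201 ≡ 81 (mod 115)
4^32 ≡ 81^2 = 6561 ≡ 6 (mod 115)
57 = 32 + 16 + 8 + 1 in binary powers of 2.
So 4^57 ≡ 6 · 81 · 101 · 4 ≡ 39 (mod 115).
Squaring chain: 39; never reaches −1, so base 4 is a Miller–Rabin witness that 115 is composite.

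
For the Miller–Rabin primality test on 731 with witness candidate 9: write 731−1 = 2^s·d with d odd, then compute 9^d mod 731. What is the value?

195

731 − 1 = 730 = 2^1 · 365, so d = 365.
9^1 ≡ 9 (mod 731)
9^2 ≡ 9^2 = 81 ≡ 81 (mod 731)
9^4 ≡ 81^2 = 6561 ≡ 713 (mod 731)
9^8 ≡ 713^2 = 508369 ≡ 324 (mod 731)
9^16 ≡ 324^2 = 104976 ≡ 443 (mod 731)
9^32 ≡ 443^2 = 196249 ≡ 341 (mod 731)
9^64 ≡ 341^2 = 116281 ≡ 52 (mod 731)
9^128 ≡ 52^2 = 2704 ≡ 511 (mod 731)
9^256 ≡ 511^2 = 261121 ≡ 154 (mod 731)
365 = 256 + 64 + 32 + 8 + 4 + 1 in binary powers of 2.
So 9^365 ≡ 154 · 52 · 341 · 324 · 713 · 9 ≡ 195 (mod 731).
Squaring chain: 195; never reaches −1, so base 9 is a Miller–Rabin witness that 731 is composite.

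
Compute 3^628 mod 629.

625

3^1 ≡ 3 (mod 629)
3^2 ≡ 3^2 = 9 ≡ 9 (mod 629)
3^4 ≡ 9^2 = 81 ≡ 81 (mod 629)
3^8 ≡ 81^2 = 6561 ≡ 271 (mod 629)
3^16 ≡ 271^2 = 73441 ≡ 477 (mod 629)
3^32 ≡ 477^2 = 227529 ≡ 460 (mod 629)
3^64 ≡ 460^2 = 211600 ≡ 256 (mod 629)
3^128 ≡ 256^2 = 65536 ≡ 120 (mod 629)
3^256 ≡ 120^2 = 14400 ≡ 562 (mod 629)
3^512 ≡ 562^2 = 315844 ≡ 86 (mod 629)
628 = 512 + 64 + 32 + 16 + 4 in binary powers of 2.
So 3^628 ≡ 86 · 256 · 460 · 477 · 81 ≡ 625 (mod 629).
Since 625 ≠ 1, base 3 is a Fermat witness: 629 is composite.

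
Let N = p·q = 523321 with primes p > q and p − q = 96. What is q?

677

Since p = q + 96, we have 523321 = q(q + 96), so q² + 96q − 523321 = 0.
Discriminant: 96² + 4·523321 = 9216 + 2093284 = 2102500; √2102500 = 1450.
q = (−96 + 1450)/2 = 677, and p = q + 96 = 773.
Check: 677 · 773 = 523321.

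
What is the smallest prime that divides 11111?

41

11111 is odd.
Digit sum 5, not divisible by 3.
Ends in 1: not divisible by 5.
7: 11111 = 7·1587 + 2
11: 11111 = 11·1010 + 1
13: 11111 = 13·854 + 9
17: 11111 = 17·653 + 10
19: 11111 = 19·584 + 15
23: 11111 = 23·483 + 2
29: 11111 = 29·383 + 4
31: 11111 = 31·358 + 13
37: 11111 = 37·300 + 11
41: 11111 = 41·271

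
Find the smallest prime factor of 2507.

23

2507 is odd.
Digit sum 14, not divisible by 3.
Ends in 7: not divisible by 5.
7: 2507 = 7·358 + 1
11: 2507 = 11·227 + 10
13: 2507 = 13·192 + 11
17: 2507 = 17·147 + 8
19: 2507 = 19·131 + 18
23: 2507 = 23·109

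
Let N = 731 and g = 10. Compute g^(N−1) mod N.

10^1 ≡ 10 (mod 731)
10^2 ≡ 10^2 = 100 ≡ 100 (mod 731)
10^4 ≡ 100^2 = 10000 ≡ 497 (mod 731)
10^8 ≡ 497^2 = 247009 ≡ 662 (mod 731)
10^16 ≡ 662^2 = 438244 ≡ 375 (mod 731)
10^32 ≡ 375^2 = 140625 ≡ 273 (mod 731)
10^64 ≡ 273^2 = 74529 ≡ 698 (mod 731)
10^128 ≡ 698^2 = 487204 ≡ 358 (mod 731)
10^256 ≡ 358^2 = 128164 ≡ 239 (mod 731)
10^512 ≡ 239^2 = 57121 ≡ 103 (mod 731)
730 = 512 + 128 + 64 + 16 + 8 + 2 in binary powers of 2.
So 10^730 ≡ 103 · 358 · 698 · 375 · 662 · 100 ≡ 461 (mod 731).
Since 461 ≠ 1, base 10 is a Fermat witness: 731 is composite.

461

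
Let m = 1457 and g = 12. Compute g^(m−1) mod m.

794

12^1 ≡ 12 (mod 1457)
12^2 ≡ 12^2 = 144 ≡ 144 (mod 1457)
12^4 ≡ 144^2 = 20736 ≡ 338 (mod 1457)
12^8 ≡ 338^2 = 114244 ≡ 598 (mod 1457)
12^16 ≡ 598^2 = 357604 ≡ 639 (mod 1457)
12^32 ≡ 639^2 = 408321 ≡ 361 (mod 1457)
12^64 ≡ 361^2 = 130321 ≡ 648 (mod 1457)
12^128 ≡ 648^2 = 419904 ≡ 288 (mod 1457)
12^256 ≡ 288^2 = 82944 ≡ 1352 (mod 1457)
12^512 ≡ 1352^2 = 1827904 ≡ 826 (mod 1457)
12^1024 ≡ 826^2 = 682276 ≡ 400 (mod 1457)
1456 = 1024 + 256 + 128 + 32 + 16 in binary powers of 2.
So 12^1456 ≡ 400 · 1352 · 288 · 361 · 639 ≡ 794 (mod 1457).
Since 794 ≠ 1, base 12 is a Fermat witness: 1457 is composite.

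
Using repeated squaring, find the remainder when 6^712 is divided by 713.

87

6^1 ≡ 6 (mod 713)
6^2 ≡ 6^2 = 36 ≡ 36 (mod 713)
6^4 ≡ 36^2 = 1296 ≡ 583 (mod 713)
6^8 ≡ 583^2 = 339889 ≡ 501 (mod 713)
6^16 ≡ 501^2 = 251001 ≡ 25 (mod 713)
6^32 ≡ 25^2 = 625 ≡ 625 (mod 713)
6^64 ≡ 625^2 = 390625 ≡ 614 (mod 713)
6^128 ≡ 614^2 = 376996 ≡ 532 (mod 713)
6^256 ≡ 532^2 = 283024 ≡ 676 (mod 713)
6^512 ≡ 676^2 = 456976 ≡ 656 (mod 713)
712 = 512 + 128 + 64 + 8 in binary powers of 2.
So 6^712 ≡ 656 · 532 · 614 · 501 ≡ 87 (mod 713).
Since 87 ≠ 1, base 6 is a Fermat witness: 713 is composite.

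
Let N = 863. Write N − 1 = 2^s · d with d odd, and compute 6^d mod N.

1

863 − 1 = 862 = 2^1 · 431, so d = 431.
6^1 ≡ 6 (mod 863)
6^2 ≡ 6^2 = 36 ≡ 36 (mod 863)
6^4 ≡ 36^2 = 1296 ≡ 433 (mod 863)
6^8 ≡ 433^2 = 187489 ≡ 218 (mod 863)
6^16 ≡ 218^2 = 47524 ≡ 59 (mod 863)
6^32 ≡ 59^2 = 3481 ≡ 29 (mod 863)
6^64 ≡ 29^2 = 841 ≡ 841 (mod 863)
6^128 ≡ 841^2 = 707281 ≡ 484 (mod 863)
6^256 ≡ 484^2 = 234256 ≡ 383 (mod 863)
431 = 256 + 128 + 32 + 8 + 4 + 2 + 1 in binary powers of 2.
So 6^431 ≡ 383 · 484 · 29 · 218 · 433 · 36 · 6 ≡ 1 (mod 863).
Since 6^d ≡ 1 (mod 863), base 6 does not prove 863 composite.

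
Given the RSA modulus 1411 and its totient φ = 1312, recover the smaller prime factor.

17

φ(n) = (p−1)(q−1) = n − (p+q) + 1, so p + q = 1411 − 1312 + 1 = 100.
p and q are the roots of t² − 100t + 1411 = 0.
Discriminant: 100² − 4·1411 = 10000 − 5644 = 4356; √4356 = 66.
q = (100 − 66)/2 = 17, p = (100 + 66)/2 = 83.
Check: 17 · 83 = 1411.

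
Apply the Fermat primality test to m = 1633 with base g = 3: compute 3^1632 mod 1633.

3^1 ≡ 3 (mod 1633)
3^2 ≡ 3^2 = 9 ≡ 9 (mod 1633)
3^4 ≡ 9^2 = 81 ≡ 81 (mod 1633)
3^8 ≡ 81^2 = 6561 ≡ 29 (mod 1633)
3^16 ≡ 29^2 = 841 ≡ 841 (mod 1633)
3^32 ≡ 841^2 = 707281 ≡ 192 (mod 1633)
3^64 ≡ 192^2 = 36864 ≡ 938 (mod 1633)
3^128 ≡ 938^2 = 879844 ≡ 1290 (mod 1633)
3^256 ≡ 1290^2 = 1664100 ≡ 73 (mod 1633)
3^512 ≡ 73^2 = 5329 ≡ 430 (mod 1633)
3^1024 ≡ 430^2 = 184900 ≡ 371 (mod 1633)
1632 = 1024 + 512 + 64 + 32 in binary powers of 2.
So 3^1632 ≡ 371 · 430 · 938 · 192 ≡ 288 (mod 1633).
Since 288 ≠ 1, base 3 is a Fermat witness: 1633 is composite.

288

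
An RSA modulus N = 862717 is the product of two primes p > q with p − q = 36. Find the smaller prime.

Since p = q + 36, we have 862717 = q(q + 36), so q² + 36q − 862717 = 0.
Discriminant: 36² + 4·862717 = 1296 + 3450868 = 3452164; √3452164 = 1858.
q = (−36 + 1858)/2 = 911, and p = q + 36 = 947.
Check: 911 · 947 = 862717.

911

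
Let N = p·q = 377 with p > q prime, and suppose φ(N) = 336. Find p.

φ(n) = (p−1)(q−1) = n − (p+q) + 1, so p + q = 377 − 336 + 1 = 42.
p and q are the roots of t² − 42t + 377 = 0.
Discriminant: 42² − 4·377 = 1764 − 1508 = 256; √256 = 16.
q = (42 − 16)/2 = 13, p = (42 + 16)/2 = 29.
Check: 13 · 29 = 377.

29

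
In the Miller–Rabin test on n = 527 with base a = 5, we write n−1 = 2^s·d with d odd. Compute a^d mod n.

180

527 − 1 = 526 = 2^1 · 263, so d = 263.
5^1 ≡ 5 (mod 527)
5^2 ≡ 5^2 = 25 ≡ 25 (mod 527)
5^4 ≡ 25^2 = 625 ≡ 98 (mod 527)
5^8 ≡ 98^2 = 9604 ≡ 118 (mod 527)
5^16 ≡ 118^2 = 13924 ≡ 222 (mod 527)
5^32 ≡ 222^2 = 49284 ≡ 273 (mod 527)
5^64 ≡ 273^2 = 74529 ≡ 222 (mod 527)
5^128 ≡ 222^2 = 49284 ≡ 273 (mod 527)
5^256 ≡ 273^2 = 74529 ≡ 222 (mod 527)
263 = 256 + 4 + 2 + 1 in binary powers of 2.
So 5^263 ≡ 222 · 98 · 25 · 5 ≡ 180 (mod 527).
Squaring chain: 180; never reaches −1, so base 5 is a Miller–Rabin witness that 527 is composite.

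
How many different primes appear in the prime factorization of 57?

57 = 3 · 19
57 = 3 · 19, which has 2 distinct prime factors.

2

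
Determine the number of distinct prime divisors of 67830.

67830 = 2 · 33915
33915 = 3 · 11305
11305 = 5 · 2261
2261 = 7 · 323
323 = 17 · 19
67830 = 2 · 3 · 5 · 7 · 17 · 19, which has 6 distinct prime factors.

6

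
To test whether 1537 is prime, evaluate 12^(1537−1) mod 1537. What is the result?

1393

12^1 ≡ 12 (mod 1537)
12^2 ≡ 12^2 = 144 ≡ 144 (mod 1537)
12^4 ≡ 144^2 = 20736 ≡ 755 (mod 1537)
12^8 ≡ 755^2 = 570025 ≡ 1335 (mod 1537)
12^16 ≡ 1335^2 = 1782225 ≡ 842 (mod 1537)
12^32 ≡ 842^2 = 708964 ≡ 407 (mod 1537)
12^64 ≡ 407^2 = 165649 ≡ 1190 (mod 1537)
12^128 ≡ 1190^2 = 1416100 ≡ 523 (mod 1537)
12^256 ≡ 523^2 = 273529 ≡ 1480 (mod 1537)
12^512 ≡ 1480^2 = 2190400 ≡ 175 (mod 1537)
12^1024 ≡ 175^2 = 30625 ≡ 1422 (mod 1537)
1536 = 1024 + 512 in binary powers of 2.
So 12^1536 ≡ 1422 · 175 ≡ 1393 (mod 1537).
Since 1393 ≠ 1, base 12 is a Fermat witness: 1537 is composite.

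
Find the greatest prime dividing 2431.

2431 = 11 · 221
221 = 13 · 17
17 is prime.
So 2431 = 11 · 13 · 17; the largest prime factor is 17.

17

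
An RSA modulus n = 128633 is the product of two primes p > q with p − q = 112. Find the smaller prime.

Since p = q + 112, we have 128633 = q(q + 112), so q² + 112q − 128633 = 0.
Discriminant: 112² + 4·128633 = 12544 + 514532 = 527076; √527076 = 726.
q = (−112 + 726)/2 = 307, and p = q + 112 = 419.
Check: 307 · 419 = 128633.

307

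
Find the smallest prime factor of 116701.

13

116701 is odd.
Digit sum 16, not divisible by 3.
Ends in 1: not divisible by 5.
7: 116701 = 7·16671 + 4
11: 116701 = 11·10609 + 2
13: 116701 = 13·8977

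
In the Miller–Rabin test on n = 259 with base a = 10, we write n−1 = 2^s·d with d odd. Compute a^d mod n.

259 − 1 = 258 = 2^1 · 129, so d = 129.
10^1 ≡ 10 (mod 259)
10^2 ≡ 10^2 = 100 ≡ 100 (mod 259)
10^4 ≡ 100^2 = 10000 ≡ 158 (mod 259)
10^8 ≡ 158^2 = 24964 ≡ 100 (mod 259)
10^16 ≡ 100^2 = 10000 ≡ 158 (mod 259)
10^32 ≡ 158^2 = 24964 ≡ 100 (mod 259)
10^64 ≡ 100^2 = 10000 ≡ 158 (mod 259)
10^128 ≡ 158^2 = 24964 ≡ 100 (mod 259)
129 = 128 + 1 in binary powers of 2.
So 10^129 ≡ 100 · 10 ≡ 223 (mod 259).
Squaring chain: 223; never reaches −1, so base 10 is a Miller–Rabin witness that 259 is composite.

223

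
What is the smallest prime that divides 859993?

859993 is odd.
Digit sum 43, not divisible by 3.
Ends in 3: not divisible by 5.
7: 859993 = 7·122856 + 1
11: 859993 = 11·78181 + 2
13: 859993 = 13·66153 + 4
17: 859993 = 17·50587 + 14
19: 859993 = 19·45262 + 15
23: 859993 = 23·37391

23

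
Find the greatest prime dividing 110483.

97

110483 = 17 · 6499
6499 = 67 · 97
97 is prime.
So 110483 = 17 · 67 · 97; the largest prime factor is 97.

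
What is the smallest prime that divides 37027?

37027 is odd.
Digit sum 19, not divisible by 3.
Ends in 7: not divisible by 5.
7: 37027 = 7·5289 + 4
11: 37027 = 11·3366 + 1
13: 37027 = 13·2848 + 3
17: 37027 = 17·2178 + 1
19: 37027 = 19·1948 + 15
23: 37027 = 23·1609 + 20
29: 37027 = 29·1276 + 23
31: 37027 = 31·1194 + 13
37: 37027 = 37·1000 + 27
41: 37027 = 41·903 + 4
43: 37027 = 43·861 + 4
47: 37027 = 47·787 + 38
53: 37027 = 53·698 + 33
59: 37027 = 59·627 + 34
61: 37027 = 61·607

61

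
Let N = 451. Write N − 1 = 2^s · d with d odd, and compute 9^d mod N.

419

451 − 1 = 450 = 2^1 · 225, so d = 225.
9^1 ≡ 9 (mod 451)
9^2 ≡ 9^2 = 81 ≡ 81 (mod 451)
9^4 ≡ 81^2 = 6561 ≡ 247 (mod 451)
9^8 ≡ 247^2 = 61009 ≡ 124 (mod 451)
9^16 ≡ 124^2 = 15376 ≡ 42 (mod 451)
9^32 ≡ 42^2 = 1764 ≡ 411 (mod 451)
9^64 ≡ 411^2 = 168921 ≡ 247 (mod 451)
9^128 ≡ 247^2 = 61009 ≡ 124 (mod 451)
225 = 128 + 64 + 32 + 1 in binary powers of 2.
So 9^225 ≡ 124 · 247 · 411 · 9 ≡ 419 (mod 451).
Squaring chain: 419; never reaches −1, so base 9 is a Miller–Rabin witness that 451 is composite.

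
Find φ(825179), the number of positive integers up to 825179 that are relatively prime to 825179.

Factor: 825179 = 47 · 97 · 181.
φ(825179) = (47−1) · (97−1) · (181−1) = 46 · 96 · 180 = 794880.

794880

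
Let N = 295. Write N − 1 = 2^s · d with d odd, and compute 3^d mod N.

295 − 1 = 294 = 2^1 · 147, so d = 147.
3^1 ≡ 3 (mod 295)
3^2 ≡ 3^2 = 9 ≡ 9 (mod 295)
3^4 ≡ 9^2 = 81 ≡ 81 (mod 295)
3^8 ≡ 81^2 = 6561 ≡ 71 (mod 295)
3^16 ≡ 71^2 = 5041 ≡ 26 (mod 295)
3^32 ≡ 26^2 = 676 ≡ 86 (mod 295)
3^64 ≡ 86^2 = 7396 ≡ 21 (mod 295)
3^128 ≡ 21^2 = 441 ≡ 146 (mod 295)
147 = 128 + 16 + 2 + 1 in binary powers of 2.
So 3^147 ≡ 146 · 26 · 9 · 3 ≡ 127 (mod 295).
Squaring chain: 127; never reaches −1, so base 3 is a Miller–Rabin witness that 295 is composite.

127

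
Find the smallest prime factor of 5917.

61

5917 is odd.
Digit sum 22, not divisible by 3.
Ends in 7: not divisible by 5.
7: 5917 = 7·845 + 2
11: 5917 = 11·537 + 10
13: 5917 = 13·455 + 2
17: 5917 = 17·348 + 1
19: 5917 = 19·311 + 8
23: 5917 = 23·257 + 6
29: 5917 = 29·204 + 1
31: 5917 = 31·190 + 27
37: 5917 = 37·159 + 34
41: 5917 = 41·144 + 13
43: 5917 = 43·137 + 26
47: 5917 = 47·125 + 42
53: 5917 = 53·111 + 34
59: 5917 = 59·100 + 17
61: 5917 = 61·97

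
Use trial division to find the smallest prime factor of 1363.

1363 is odd.
Digit sum 13, not divisible by 3.
Ends in 3: not divisible by 5.
7: 1363 = 7·194 + 5
11: 1363 = 11·123 + 10
13: 1363 = 13·104 + 11
17: 1363 = 17·80 + 3
19: 1363 = 19·71 + 14
23: 1363 = 23·59 + 6
29: 1363 = 29·47

29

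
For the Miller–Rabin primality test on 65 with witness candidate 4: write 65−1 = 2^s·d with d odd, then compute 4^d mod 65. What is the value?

4

65 − 1 = 64 = 2^6 · 1, so d = 1.
4^1 ≡ 4 (mod 65)
1 = 1 in binary powers of 2.
So 4^1 ≡ 4 ≡ 4 (mod 65).
Squaring chain: 4 → 16 → 61 → 16 → 61 → 16; never reaches −1, so base 4 is a Miller–Rabin witness that 65 is composite.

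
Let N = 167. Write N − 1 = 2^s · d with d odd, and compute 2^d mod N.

167 − 1 = 166 = 2^1 · 83, so d = 83.
2^1 ≡ 2 (mod 167)
2^2 ≡ 2^2 = 4 ≡ 4 (mod 167)
2^4 ≡ 4^2 = 16 ≡ 16 (mod 167)
2^8 ≡ 16^2 = 256 ≡ 89 (mod 167)
2^16 ≡ 89^2 = 7921 ≡ 72 (mod 167)
2^32 ≡ 72^2 = 5184 ≡ 7 (mod 167)
2^64 ≡ 7^2 = 49 ≡ 49 (mod 167)
83 = 64 + 16 + 2 + 1 in binary powers of 2.
So 2^83 ≡ 49 · 72 · 4 · 2 ≡ 1 (mod 167).
Since 2^d ≡ 1 (mod 167), base 2 does not prove 167 composite.

1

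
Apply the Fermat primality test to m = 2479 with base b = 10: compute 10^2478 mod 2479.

1000

10^1 ≡ 10 (mod 2479)
10^2 ≡ 10^2 = 100 ≡ 100 (mod 2479)
10^4 ≡ 100^2 = 10000 ≡ 84 (mod 2479)
10^8 ≡ 84^2 = 7056 ≡ 2098 (mod 2479)
10^16 ≡ 2098^2 = 4401604 ≡ 1379 (mod 2479)
10^32 ≡ 1379^2 = 1901641 ≡ 248 (mod 2479)
10^64 ≡ 248^2 = 61504 ≡ 2008 (mod 2479)
10^128 ≡ 2008^2 = 4032064 ≡ 1210 (mod 2479)
10^256 ≡ 1210^2 = 1464100 ≡ 1490 (mod 2479)
10^512 ≡ 1490^2 = 2220100 ≡ 1395 (mod 2479)
10^1024 ≡ 1395^2 = 1946025 ≡ 10 (mod 2479)
10^2048 ≡ 10^2 = 100 ≡ 100 (mod 2479)
2478 = 2048 + 256 + 128 + 32 + 8 + 4 + 2 in binary powers of 2.
So 10^2478 ≡ 100 · 1490 · 1210 · 248 · 2098 · 84 · 100 ≡ 1000 (mod 2479).
Since 1000 ≠ 1, base 10 is a Fermat witness: 2479 is composite.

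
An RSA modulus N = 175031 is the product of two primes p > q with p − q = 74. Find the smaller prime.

Since p = q + 74, we have 175031 = q(q + 74), so q² + 74q − 175031 = 0.
Discriminant: 74² + 4·175031 = 5476 + 700124 = 705600; √705600 = 840.
q = (−74 + 840)/2 = 383, and p = q + 74 = 457.
Check: 383 · 457 = 175031.

383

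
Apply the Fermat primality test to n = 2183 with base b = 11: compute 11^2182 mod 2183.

11^1 ≡ 11 (mod 2183)
11^2 ≡ 11^2 = 121 ≡ 121 (mod 2183)
11^4 ≡ 121^2 = 14641 ≡ 1543 (mod 2183)
11^8 ≡ 1543^2 = 2380849 ≡ 1379 (mod 2183)
11^16 ≡ 1379^2 = 1901641 ≡ 248 (mod 2183)
11^32 ≡ 248^2 = 61504 ≡ 380 (mod 2183)
11^64 ≡ 380^2 = 144400 ≡ 322 (mod 2183)
11^128 ≡ 322^2 = 103684 ≡ 1083 (mod 2183)
11^256 ≡ 1083^2 = 1172889 ≡ 618 (mod 2183)
11^512 ≡ 618^2 = 381924 ≡ 2082 (mod 2183)
11^1024 ≡ 2082^2 = 4334724 ≡ 1469 (mod 2183)
11^2048 ≡ 1469^2 = 2157961 ≡ 1157 (mod 2183)
2182 = 2048 + 128 + 4 + 2 in binary powers of 2.
So 11^2182 ≡ 1157 · 1083 · 1543 · 121 ≡ 470 (mod 2183).
Since 470 ≠ 1, base 11 is a Fermat witness: 2183 is composite.

470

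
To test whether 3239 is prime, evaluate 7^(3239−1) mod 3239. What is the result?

1020

7^1 ≡ 7 (mod 3239)
7^2 ≡ 7^2 = 49 ≡ 49 (mod 3239)
7^4 ≡ 49^2 = 2401 ≡ 2401 (mod 3239)
7^8 ≡ 2401^2 = 5764801 ≡ 2620 (mod 3239)
7^16 ≡ 2620^2 = 6864400 ≡ 959 (mod 3239)
7^32 ≡ 959^2 = 919681 ≡ 3044 (mod 3239)
7^64 ≡ 3044^2 = 9265936 ≡ 2396 (mod 3239)
7^128 ≡ 2396^2 = 5740816 ≡ 1308 (mod 3239)
7^256 ≡ 1308^2 = 1710864 ≡ 672 (mod 3239)
7^512 ≡ 672^2 = 451584 ≡ 1363 (mod 3239)
7^1024 ≡ 1363^2 = 1857769 ≡ 1822 (mod 3239)
7^2048 ≡ 1822^2 = 3319684 ≡ 2948 (mod 3239)
3238 = 2048 + 1024 + 128 + 32 + 4 + 2 in binary powers of 2.
So 7^3238 ≡ 2948 · 1822 · 1308 · 3044 · 2401 · 49 ≡ 1020 (mod 3239).
Since 1020 ≠ 1, base 7 is a Fermat witness: 3239 is composite.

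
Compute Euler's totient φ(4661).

4524

Factor: 4661 = 59 · 79.
φ(4661) = (59−1) · (79−1) = 58 · 78 = 4524.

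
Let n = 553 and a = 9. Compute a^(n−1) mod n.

9^1 ≡ 9 (mod 553)
9^2 ≡ 9^2 = 81 ≡ 81 (mod 553)
9^4 ≡ 81^2 = 6561 ≡ 478 (mod 553)
9^8 ≡ 478^2 = 228484 ≡ 95 (mod 553)
9^16 ≡ 95^2 = 9025 ≡ 177 (mod 553)
9^32 ≡ 177^2 = 31329 ≡ 361 (mod 553)
9^64 ≡ 361^2 = 130321 ≡ 366 (mod 553)
9^128 ≡ 366^2 = 133956 ≡ 130 (mod 553)
9^256 ≡ 130^2 = 16900 ≡ 310 (mod 553)
9^512 ≡ 310^2 = 96100 ≡ 431 (mod 553)
552 = 512 + 32 + 8 in binary powers of 2.
So 9^552 ≡ 431 · 361 · 95 ≡ 8 (mod 553).
Since 8 ≠ 1, base 9 is a Fermat witness: 553 is composite.

8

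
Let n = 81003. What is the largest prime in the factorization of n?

81003 = 3 · 27001
27001 = 13 · 2077
2077 = 31 · 67
67 is prime.
So 81003 = 3 · 13 · 31 · 67; the largest prime factor is 67.

67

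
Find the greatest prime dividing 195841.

195841 = 37 · 5293
5293 = 67 · 79
79 is prime.
So 195841 = 37 · 67 · 79; the largest prime factor is 79.

79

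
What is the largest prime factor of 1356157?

1356157 = 11 · 123287
123287 = 31 · 3977
3977 = 41 · 97
97 is prime.
So 1356157 = 11 · 31 · 41 · 97; the largest prime factor is 97.

97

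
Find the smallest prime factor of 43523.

71

43523 is odd.
Digit sum 17, not divisible by 3.
Ends in 3: not divisible by 5.
7: 43523 = 7·6217 + 4
11: 43523 = 11·3956 + 7
13: 43523 = 13·3347 + 12
17: 43523 = 17·2560 + 3
19: 43523 = 19·2290 + 13
23: 43523 = 23·1892 + 7
29: 43523 = 29·1500 + 23
31: 43523 = 31·1403 + 30
37: 43523 = 37·1176 + 11
41: 43523 = 41·1061 + 22
43: 43523 = 43·1012 + 7
47: 43523 = 47·926 + 1
53: 43523 = 53·821 + 10
59: 43523 = 59·737 + 40
61: 43523 = 61·713 + 30
67: 43523 = 67·649 + 40
71: 43523 = 71·613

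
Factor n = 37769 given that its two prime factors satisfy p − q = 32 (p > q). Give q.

179

Since p = q + 32, we have 37769 = q(q + 32), so q² + 32q − 37769 = 0.
Discriminant: 32² + 4·37769 = 1024 + 151076 = 152100; √152100 = 390.
q = (−32 + 390)/2 = 179, and p = q + 32 = 211.
Check: 179 · 211 = 37769.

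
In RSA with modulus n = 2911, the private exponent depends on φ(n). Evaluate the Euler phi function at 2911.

2800

Factor: 2911 = 41 · 71.
φ(2911) = (41−1) · (71−1) = 40 · 70 = 2800.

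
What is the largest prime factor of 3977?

97

3977 = 41 · 97
97 is prime.
So 3977 = 41 · 97; the largest prime factor is 97.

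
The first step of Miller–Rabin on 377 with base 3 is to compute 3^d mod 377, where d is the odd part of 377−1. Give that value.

377 − 1 = 376 = 2^3 · 47, so d = 47.
3^1 ≡ 3 (mod 377)
3^2 ≡ 3^2 = 9 ≡ 9 (mod 377)
3^4 ≡ 9^2 = 81 ≡ 81 (mod 377)
3^8 ≡ 81^2 = 6561 ≡ 152 (mod 377)
3^16 ≡ 152^2 = 23104 ≡ 107 (mod 377)
3^32 ≡ 107^2 = 11449 ≡ 139 (mod 377)
47 = 32 + 8 + 4 + 2 + 1 in binary powers of 2.
So 3^47 ≡ 139 · 152 · 81 · 9 · 3 ≡ 308 (mod 377).
Squaring chain: 308 → 237 → 373; never reaches −1, so base 3 is a Miller–Rabin witness that 377 is composite.

308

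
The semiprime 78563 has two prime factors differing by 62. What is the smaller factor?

251

Since p = q + 62, we have 78563 = q(q + 62), so q² + 62q − 78563 = 0.
Discriminant: 62² + 4·78563 = 3844 + 314252 = 318096; √318096 = 564.
q = (−62 + 564)/2 = 251, and p = q + 62 = 313.
Check: 251 · 313 = 78563.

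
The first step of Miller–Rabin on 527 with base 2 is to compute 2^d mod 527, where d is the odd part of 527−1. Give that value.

349

527 − 1 = 526 = 2^1 · 263, so d = 263.
2^1 ≡ 2 (mod 527)
2^2 ≡ 2^2 = 4 ≡ 4 (mod 527)
2^4 ≡ 4^2 = 16 ≡ 16 (mod 527)
2^8 ≡ 16^2 = 256 ≡ 256 (mod 527)
2^16 ≡ 256^2 = 65536 ≡ 188 (mod 527)
2^32 ≡ 188^2 = 35344 ≡ 35 (mod 527)
2^64 ≡ 35^2 = 1225 ≡ 171 (mod 527)
2^128 ≡ 171^2 = 29241 ≡ 256 (mod 527)
2^256 ≡ 256^2 = 65536 ≡ 188 (mod 527)
263 = 256 + 4 + 2 + 1 in binary powers of 2.
So 2^263 ≡ 188 · 16 · 4 · 2 ≡ 349 (mod 527).
Squaring chain: 349; never reaches −1, so base 2 is a Miller–Rabin witness that 527 is composite.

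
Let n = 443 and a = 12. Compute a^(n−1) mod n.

12^1 ≡ 12 (mod 443)
12^2 ≡ 12^2 = 144 ≡ 144 (mod 443)
12^4 ≡ 144^2 = 20736 ≡ 358 (mod 443)
12^8 ≡ 358^2 = 128164 ≡ 137 (mod 443)
12^16 ≡ 137^2 = 18769 ≡ 163 (mod 443)
12^32 ≡ 163^2 = 26569 ≡ 432 (mod 443)
12^64 ≡ 432^2 = 186624 ≡ 121 (mod 443)
12^128 ≡ 121^2 = 14641 ≡ 22 (mod 443)
12^256 ≡ 22^2 = 484 ≡ 41 (mod 443)
442 = 256 + 128 + 32 + 16 + 8 + 2 in binary powers of 2.
So 12^442 ≡ 41 · 22 · 432 · 163 · 137 · 144 ≡ 1 (mod 443).
Since the result is 1, base 12 gives no evidence that 443 is composite.

1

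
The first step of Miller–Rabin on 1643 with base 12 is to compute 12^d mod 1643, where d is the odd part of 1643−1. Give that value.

610

1643 − 1 = 1642 = 2^1 · 821, so d = 821.
12^1 ≡ 12 (mod 1643)
12^2 ≡ 12^2 = 144 ≡ 144 (mod 1643)
12^4 ≡ 144^2 = 20736 ≡ 1020 (mod 1643)
12^8 ≡ 1020^2 = 1040400 ≡ 381 (mod 1643)
12^16 ≡ 381^2 = 145161 ≡ 577 (mod 1643)
12^32 ≡ 577^2 = 332929 ≡ 1043 (mod 1643)
12^64 ≡ 1043^2 = 1087849 ≡ 183 (mod 1643)
12^128 ≡ 183^2 = 33489 ≡ 629 (mod 1643)
12^256 ≡ 629^2 = 395641 ≡ 1321 (mod 1643)
12^512 ≡ 1321^2 = 1745041 ≡ 175 (mod 1643)
821 = 512 + 256 + 32 + 16 + 4 + 1 in binary powers of 2.
So 12^821 ≡ 175 · 1321 · 1043 · 577 · 1020 · 12 ≡ 610 (mod 1643).
Squaring chain: 610; never reaches −1, so base 12 is a Miller–Rabin witness that 1643 is composite.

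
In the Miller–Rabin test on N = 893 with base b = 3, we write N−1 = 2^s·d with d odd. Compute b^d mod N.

173

893 − 1 = 892 = 2^2 · 223, so d = 223.
3^1 ≡ 3 (mod 893)
3^2 ≡ 3^2 = 9 ≡ 9 (mod 893)
3^4 ≡ 9^2 = 81 ≡ 81 (mod 893)
3^8 ≡ 81^2 = 6561 ≡ 310 (mod 893)
3^16 ≡ 310^2 = 96100 ≡ 549 (mod 893)
3^32 ≡ 549^2 = 301401 ≡ 460 (mod 893)
3^64 ≡ 460^2 = 211600 ≡ 852 (mod 893)
3^128 ≡ 852^2 = 725904 ≡ 788 (mod 893)
223 = 128 + 64 + 16 + 8 + 4 + 2 + 1 in binary powers of 2.
So 3^223 ≡ 788 · 852 · 549 · 310 · 81 · 9 · 3 ≡ 173 (mod 893).
Squaring chain: 173 → 460; never reaches −1, so base 3 is a Miller–Rabin witness that 893 is composite.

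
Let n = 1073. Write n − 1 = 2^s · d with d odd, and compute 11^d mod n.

1073 − 1 = 1072 = 2^4 · 67, so d = 67.
11^1 ≡ 11 (mod 1073)
11^2 ≡ 11^2 = 121 ≡ 121 (mod 1073)
11^4 ≡ 121^2 = 14641 ≡ 692 (mod 1073)
11^8 ≡ 692^2 = 478864 ≡ 306 (mod 1073)
11^16 ≡ 306^2 = 93636 ≡ 285 (mod 1073)
11^32 ≡ 285^2 = 81225 ≡ 750 (mod 1073)
11^64 ≡ 750^2 = 562500 ≡ 248 (mod 1073)
67 = 64 + 2 + 1 in binary powers of 2.
So 11^67 ≡ 248 · 121 · 11 ≡ 677 (mod 1073).
Squaring chain: 677 → 158 → 285 → 750; never reaches −1, so base 11 is a Miller–Rabin witness that 1073 is composite.

677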